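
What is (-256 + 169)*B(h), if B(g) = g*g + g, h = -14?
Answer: -15834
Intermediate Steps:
B(g) = g + g² (B(g) = g² + g = g + g²)
(-256 + 169)*B(h) = (-256 + 169)*(-14*(1 - 14)) = -(-1218)*(-13) = -87*182 = -15834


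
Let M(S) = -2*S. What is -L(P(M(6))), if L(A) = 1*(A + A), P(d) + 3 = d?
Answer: 30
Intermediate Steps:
P(d) = -3 + d
L(A) = 2*A (L(A) = 1*(2*A) = 2*A)
-L(P(M(6))) = -2*(-3 - 2*6) = -2*(-3 - 12) = -2*(-15) = -1*(-30) = 30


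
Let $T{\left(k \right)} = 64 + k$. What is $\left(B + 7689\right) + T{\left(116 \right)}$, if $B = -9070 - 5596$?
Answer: $-6797$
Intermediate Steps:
$B = -14666$ ($B = -9070 - 5596 = -14666$)
$\left(B + 7689\right) + T{\left(116 \right)} = \left(-14666 + 7689\right) + \left(64 + 116\right) = -6977 + 180 = -6797$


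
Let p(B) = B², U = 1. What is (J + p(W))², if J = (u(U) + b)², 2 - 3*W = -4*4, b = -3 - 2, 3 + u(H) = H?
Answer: 7225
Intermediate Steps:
u(H) = -3 + H
b = -5
W = 6 (W = ⅔ - (-4)*4/3 = ⅔ - ⅓*(-16) = ⅔ + 16/3 = 6)
J = 49 (J = ((-3 + 1) - 5)² = (-2 - 5)² = (-7)² = 49)
(J + p(W))² = (49 + 6²)² = (49 + 36)² = 85² = 7225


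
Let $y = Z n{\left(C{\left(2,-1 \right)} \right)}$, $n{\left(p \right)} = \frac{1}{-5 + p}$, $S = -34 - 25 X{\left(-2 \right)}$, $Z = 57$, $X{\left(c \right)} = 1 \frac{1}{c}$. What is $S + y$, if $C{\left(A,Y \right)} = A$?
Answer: $- \frac{81}{2} \approx -40.5$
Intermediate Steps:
$X{\left(c \right)} = \frac{1}{c}$
$S = - \frac{43}{2}$ ($S = -34 - \frac{25}{-2} = -34 - - \frac{25}{2} = -34 + \frac{25}{2} = - \frac{43}{2} \approx -21.5$)
$y = -19$ ($y = \frac{57}{-5 + 2} = \frac{57}{-3} = 57 \left(- \frac{1}{3}\right) = -19$)
$S + y = - \frac{43}{2} - 19 = - \frac{81}{2}$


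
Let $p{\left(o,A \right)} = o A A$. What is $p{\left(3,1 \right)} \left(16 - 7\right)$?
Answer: $27$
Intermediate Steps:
$p{\left(o,A \right)} = o A^{2}$ ($p{\left(o,A \right)} = A o A = o A^{2}$)
$p{\left(3,1 \right)} \left(16 - 7\right) = 3 \cdot 1^{2} \left(16 - 7\right) = 3 \cdot 1 \cdot 9 = 3 \cdot 9 = 27$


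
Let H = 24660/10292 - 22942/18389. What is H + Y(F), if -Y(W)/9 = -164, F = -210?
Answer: 69891126391/47314897 ≈ 1477.1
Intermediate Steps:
H = 54338419/47314897 (H = 24660*(1/10292) - 22942*1/18389 = 6165/2573 - 22942/18389 = 54338419/47314897 ≈ 1.1484)
Y(W) = 1476 (Y(W) = -9*(-164) = 1476)
H + Y(F) = 54338419/47314897 + 1476 = 69891126391/47314897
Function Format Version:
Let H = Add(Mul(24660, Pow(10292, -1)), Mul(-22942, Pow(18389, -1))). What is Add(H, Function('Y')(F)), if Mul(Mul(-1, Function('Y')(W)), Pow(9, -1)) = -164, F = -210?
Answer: Rational(69891126391, 47314897) ≈ 1477.1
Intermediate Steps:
H = Rational(54338419, 47314897) (H = Add(Mul(24660, Rational(1, 10292)), Mul(-22942, Rational(1, 18389))) = Add(Rational(6165, 2573), Rational(-22942, 18389)) = Rational(54338419, 47314897) ≈ 1.1484)
Function('Y')(W) = 1476 (Function('Y')(W) = Mul(-9, -164) = 1476)
Add(H, Function('Y')(F)) = Add(Rational(54338419, 47314897), 1476) = Rational(69891126391, 47314897)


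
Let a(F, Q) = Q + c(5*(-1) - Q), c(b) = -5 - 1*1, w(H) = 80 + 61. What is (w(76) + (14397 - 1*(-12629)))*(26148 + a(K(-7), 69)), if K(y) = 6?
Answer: 712074237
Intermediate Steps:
w(H) = 141
c(b) = -6 (c(b) = -5 - 1 = -6)
a(F, Q) = -6 + Q (a(F, Q) = Q - 6 = -6 + Q)
(w(76) + (14397 - 1*(-12629)))*(26148 + a(K(-7), 69)) = (141 + (14397 - 1*(-12629)))*(26148 + (-6 + 69)) = (141 + (14397 + 12629))*(26148 + 63) = (141 + 27026)*26211 = 27167*26211 = 712074237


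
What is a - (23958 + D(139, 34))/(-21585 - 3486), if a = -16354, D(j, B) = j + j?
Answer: -409986898/25071 ≈ -16353.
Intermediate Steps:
D(j, B) = 2*j
a - (23958 + D(139, 34))/(-21585 - 3486) = -16354 - (23958 + 2*139)/(-21585 - 3486) = -16354 - (23958 + 278)/(-25071) = -16354 - 24236*(-1)/25071 = -16354 - 1*(-24236/25071) = -16354 + 24236/25071 = -409986898/25071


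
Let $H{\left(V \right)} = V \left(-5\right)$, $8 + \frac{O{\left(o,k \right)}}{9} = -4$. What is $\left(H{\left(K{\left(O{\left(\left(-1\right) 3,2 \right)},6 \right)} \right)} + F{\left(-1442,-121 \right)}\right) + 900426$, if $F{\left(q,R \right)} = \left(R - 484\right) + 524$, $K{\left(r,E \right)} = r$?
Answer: $900885$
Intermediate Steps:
$O{\left(o,k \right)} = -108$ ($O{\left(o,k \right)} = -72 + 9 \left(-4\right) = -72 - 36 = -108$)
$H{\left(V \right)} = - 5 V$
$F{\left(q,R \right)} = 40 + R$ ($F{\left(q,R \right)} = \left(-484 + R\right) + 524 = 40 + R$)
$\left(H{\left(K{\left(O{\left(\left(-1\right) 3,2 \right)},6 \right)} \right)} + F{\left(-1442,-121 \right)}\right) + 900426 = \left(\left(-5\right) \left(-108\right) + \left(40 - 121\right)\right) + 900426 = \left(540 - 81\right) + 900426 = 459 + 900426 = 900885$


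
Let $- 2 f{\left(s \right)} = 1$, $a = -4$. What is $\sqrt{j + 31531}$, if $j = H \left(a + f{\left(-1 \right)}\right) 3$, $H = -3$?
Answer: $\frac{\sqrt{126286}}{2} \approx 177.68$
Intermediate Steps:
$f{\left(s \right)} = - \frac{1}{2}$ ($f{\left(s \right)} = \left(- \frac{1}{2}\right) 1 = - \frac{1}{2}$)
$j = \frac{81}{2}$ ($j = - 3 \left(-4 - \frac{1}{2}\right) 3 = - 3 \left(\left(- \frac{9}{2}\right) 3\right) = \left(-3\right) \left(- \frac{27}{2}\right) = \frac{81}{2} \approx 40.5$)
$\sqrt{j + 31531} = \sqrt{\frac{81}{2} + 31531} = \sqrt{\frac{63143}{2}} = \frac{\sqrt{126286}}{2}$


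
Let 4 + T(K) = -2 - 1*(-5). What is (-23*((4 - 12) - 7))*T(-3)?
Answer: -345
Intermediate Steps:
T(K) = -1 (T(K) = -4 + (-2 - 1*(-5)) = -4 + (-2 + 5) = -4 + 3 = -1)
(-23*((4 - 12) - 7))*T(-3) = -23*((4 - 12) - 7)*(-1) = -23*(-8 - 7)*(-1) = -23*(-15)*(-1) = 345*(-1) = -345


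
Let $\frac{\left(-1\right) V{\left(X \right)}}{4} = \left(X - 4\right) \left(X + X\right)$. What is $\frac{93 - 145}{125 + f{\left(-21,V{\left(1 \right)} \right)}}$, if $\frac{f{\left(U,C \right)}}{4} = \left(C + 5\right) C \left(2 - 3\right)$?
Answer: $\frac{52}{2659} \approx 0.019556$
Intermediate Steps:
$V{\left(X \right)} = - 8 X \left(-4 + X\right)$ ($V{\left(X \right)} = - 4 \left(X - 4\right) \left(X + X\right) = - 4 \left(-4 + X\right) 2 X = - 4 \cdot 2 X \left(-4 + X\right) = - 8 X \left(-4 + X\right)$)
$f{\left(U,C \right)} = - 4 C \left(5 + C\right)$ ($f{\left(U,C \right)} = 4 \left(C + 5\right) C \left(2 - 3\right) = 4 \left(5 + C\right) C \left(-1\right) = 4 C \left(5 + C\right) \left(-1\right) = 4 \left(- C \left(5 + C\right)\right) = - 4 C \left(5 + C\right)$)
$\frac{93 - 145}{125 + f{\left(-21,V{\left(1 \right)} \right)}} = \frac{93 - 145}{125 - 4 \cdot 8 \cdot 1 \left(4 - 1\right) \left(5 + 8 \cdot 1 \left(4 - 1\right)\right)} = - \frac{52}{125 - 4 \cdot 8 \cdot 1 \left(4 - 1\right) \left(5 + 8 \cdot 1 \left(4 - 1\right)\right)} = - \frac{52}{125 - 4 \cdot 8 \cdot 1 \cdot 3 \left(5 + 8 \cdot 1 \cdot 3\right)} = - \frac{52}{125 - 96 \left(5 + 24\right)} = - \frac{52}{125 - 96 \cdot 29} = - \frac{52}{125 - 2784} = - \frac{52}{-2659} = \left(-52\right) \left(- \frac{1}{2659}\right) = \frac{52}{2659}$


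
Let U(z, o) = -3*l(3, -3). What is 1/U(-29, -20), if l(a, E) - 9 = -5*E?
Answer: -1/72 ≈ -0.013889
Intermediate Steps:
l(a, E) = 9 - 5*E
U(z, o) = -72 (U(z, o) = -3*(9 - 5*(-3)) = -3*(9 + 15) = -3*24 = -72)
1/U(-29, -20) = 1/(-72) = -1/72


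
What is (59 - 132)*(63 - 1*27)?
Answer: -2628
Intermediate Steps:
(59 - 132)*(63 - 1*27) = -73*(63 - 27) = -73*36 = -2628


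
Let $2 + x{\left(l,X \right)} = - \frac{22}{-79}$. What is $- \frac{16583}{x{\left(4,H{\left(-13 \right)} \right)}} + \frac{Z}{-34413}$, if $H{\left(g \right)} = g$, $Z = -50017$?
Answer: $\frac{45089793853}{4680168} \approx 9634.2$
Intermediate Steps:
$x{\left(l,X \right)} = - \frac{136}{79}$ ($x{\left(l,X \right)} = -2 - \frac{22}{-79} = -2 - - \frac{22}{79} = -2 + \frac{22}{79} = - \frac{136}{79}$)
$- \frac{16583}{x{\left(4,H{\left(-13 \right)} \right)}} + \frac{Z}{-34413} = - \frac{16583}{- \frac{136}{79}} - \frac{50017}{-34413} = \left(-16583\right) \left(- \frac{79}{136}\right) - - \frac{50017}{34413} = \frac{1310057}{136} + \frac{50017}{34413} = \frac{45089793853}{4680168}$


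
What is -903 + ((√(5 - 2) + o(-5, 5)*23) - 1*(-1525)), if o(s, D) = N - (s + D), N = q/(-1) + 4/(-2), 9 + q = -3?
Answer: 852 + √3 ≈ 853.73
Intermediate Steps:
q = -12 (q = -9 - 3 = -12)
N = 10 (N = -12/(-1) + 4/(-2) = -12*(-1) + 4*(-½) = 12 - 2 = 10)
o(s, D) = 10 - D - s (o(s, D) = 10 - (s + D) = 10 - (D + s) = 10 + (-D - s) = 10 - D - s)
-903 + ((√(5 - 2) + o(-5, 5)*23) - 1*(-1525)) = -903 + ((√(5 - 2) + (10 - 1*5 - 1*(-5))*23) - 1*(-1525)) = -903 + ((√3 + (10 - 5 + 5)*23) + 1525) = -903 + ((√3 + 10*23) + 1525) = -903 + ((√3 + 230) + 1525) = -903 + ((230 + √3) + 1525) = -903 + (1755 + √3) = 852 + √3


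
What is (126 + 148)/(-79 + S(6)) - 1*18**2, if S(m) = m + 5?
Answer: -11153/34 ≈ -328.03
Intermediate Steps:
S(m) = 5 + m
(126 + 148)/(-79 + S(6)) - 1*18**2 = (126 + 148)/(-79 + (5 + 6)) - 1*18**2 = 274/(-79 + 11) - 1*324 = 274/(-68) - 324 = 274*(-1/68) - 324 = -137/34 - 324 = -11153/34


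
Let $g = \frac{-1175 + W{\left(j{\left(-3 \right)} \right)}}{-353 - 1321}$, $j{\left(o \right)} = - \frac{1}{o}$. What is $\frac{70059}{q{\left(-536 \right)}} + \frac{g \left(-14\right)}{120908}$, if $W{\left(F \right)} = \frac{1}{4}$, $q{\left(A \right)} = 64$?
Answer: $\frac{1772492498369}{1619199936} \approx 1094.7$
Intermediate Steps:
$W{\left(F \right)} = \frac{1}{4}$
$g = \frac{4699}{6696}$ ($g = \frac{-1175 + \frac{1}{4}}{-353 - 1321} = - \frac{4699}{4 \left(-1674\right)} = \left(- \frac{4699}{4}\right) \left(- \frac{1}{1674}\right) = \frac{4699}{6696} \approx 0.70176$)
$\frac{70059}{q{\left(-536 \right)}} + \frac{g \left(-14\right)}{120908} = \frac{70059}{64} + \frac{\frac{4699}{6696} \left(-14\right)}{120908} = 70059 \cdot \frac{1}{64} - \frac{32893}{404799984} = \frac{70059}{64} - \frac{32893}{404799984} = \frac{1772492498369}{1619199936}$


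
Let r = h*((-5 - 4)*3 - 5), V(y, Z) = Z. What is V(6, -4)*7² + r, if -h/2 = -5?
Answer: -516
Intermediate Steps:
h = 10 (h = -2*(-5) = 10)
r = -320 (r = 10*((-5 - 4)*3 - 5) = 10*(-9*3 - 5) = 10*(-27 - 5) = 10*(-32) = -320)
V(6, -4)*7² + r = -4*7² - 320 = -4*49 - 320 = -196 - 320 = -516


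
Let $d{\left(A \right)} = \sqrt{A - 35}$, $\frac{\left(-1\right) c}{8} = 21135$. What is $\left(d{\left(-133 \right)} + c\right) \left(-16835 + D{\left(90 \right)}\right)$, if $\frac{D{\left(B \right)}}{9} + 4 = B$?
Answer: $2715593880 - 32122 i \sqrt{42} \approx 2.7156 \cdot 10^{9} - 2.0817 \cdot 10^{5} i$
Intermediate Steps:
$c = -169080$ ($c = \left(-8\right) 21135 = -169080$)
$D{\left(B \right)} = -36 + 9 B$
$d{\left(A \right)} = \sqrt{-35 + A}$
$\left(d{\left(-133 \right)} + c\right) \left(-16835 + D{\left(90 \right)}\right) = \left(\sqrt{-35 - 133} - 169080\right) \left(-16835 + \left(-36 + 9 \cdot 90\right)\right) = \left(\sqrt{-168} - 169080\right) \left(-16835 + \left(-36 + 810\right)\right) = \left(2 i \sqrt{42} - 169080\right) \left(-16835 + 774\right) = \left(-169080 + 2 i \sqrt{42}\right) \left(-16061\right) = 2715593880 - 32122 i \sqrt{42}$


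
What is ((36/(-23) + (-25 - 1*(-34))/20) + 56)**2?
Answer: 637411009/211600 ≈ 3012.3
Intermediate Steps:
((36/(-23) + (-25 - 1*(-34))/20) + 56)**2 = ((36*(-1/23) + (-25 + 34)*(1/20)) + 56)**2 = ((-36/23 + 9*(1/20)) + 56)**2 = ((-36/23 + 9/20) + 56)**2 = (-513/460 + 56)**2 = (25247/460)**2 = 637411009/211600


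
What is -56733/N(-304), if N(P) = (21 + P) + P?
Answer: 56733/587 ≈ 96.649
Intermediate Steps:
N(P) = 21 + 2*P
-56733/N(-304) = -56733/(21 + 2*(-304)) = -56733/(21 - 608) = -56733/(-587) = -56733*(-1/587) = 56733/587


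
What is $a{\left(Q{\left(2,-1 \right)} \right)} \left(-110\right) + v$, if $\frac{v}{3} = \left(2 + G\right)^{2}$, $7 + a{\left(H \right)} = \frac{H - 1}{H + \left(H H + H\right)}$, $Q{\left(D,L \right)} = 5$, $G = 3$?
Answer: $\frac{5827}{7} \approx 832.43$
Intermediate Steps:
$a{\left(H \right)} = -7 + \frac{-1 + H}{H^{2} + 2 H}$ ($a{\left(H \right)} = -7 + \frac{H - 1}{H + \left(H H + H\right)} = -7 + \frac{-1 + H}{H + \left(H^{2} + H\right)} = -7 + \frac{-1 + H}{H + \left(H + H^{2}\right)} = -7 + \frac{-1 + H}{H^{2} + 2 H}$)
$v = 75$ ($v = 3 \left(2 + 3\right)^{2} = 3 \cdot 5^{2} = 3 \cdot 25 = 75$)
$a{\left(Q{\left(2,-1 \right)} \right)} \left(-110\right) + v = \frac{-1 - 65 - 7 \cdot 5^{2}}{5 \left(2 + 5\right)} \left(-110\right) + 75 = \frac{-1 - 65 - 175}{5 \cdot 7} \left(-110\right) + 75 = \frac{1}{5} \cdot \frac{1}{7} \left(-1 - 65 - 175\right) \left(-110\right) + 75 = \frac{1}{5} \cdot \frac{1}{7} \left(-241\right) \left(-110\right) + 75 = \left(- \frac{241}{35}\right) \left(-110\right) + 75 = \frac{5302}{7} + 75 = \frac{5827}{7}$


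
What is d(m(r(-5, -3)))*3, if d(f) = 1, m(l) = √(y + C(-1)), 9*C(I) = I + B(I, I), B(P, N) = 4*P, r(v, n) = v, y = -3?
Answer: 3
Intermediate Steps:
C(I) = 5*I/9 (C(I) = (I + 4*I)/9 = (5*I)/9 = 5*I/9)
m(l) = 4*I*√2/3 (m(l) = √(-3 + (5/9)*(-1)) = √(-3 - 5/9) = √(-32/9) = 4*I*√2/3)
d(m(r(-5, -3)))*3 = 1*3 = 3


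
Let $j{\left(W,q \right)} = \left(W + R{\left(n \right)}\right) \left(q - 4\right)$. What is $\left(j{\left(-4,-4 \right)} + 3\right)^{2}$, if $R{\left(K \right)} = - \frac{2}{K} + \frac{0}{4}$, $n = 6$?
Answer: $\frac{12769}{9} \approx 1418.8$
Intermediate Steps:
$R{\left(K \right)} = - \frac{2}{K}$ ($R{\left(K \right)} = - \frac{2}{K} + 0 \cdot \frac{1}{4} = - \frac{2}{K} + 0 = - \frac{2}{K}$)
$j{\left(W,q \right)} = \left(-4 + q\right) \left(- \frac{1}{3} + W\right)$ ($j{\left(W,q \right)} = \left(W - \frac{2}{6}\right) \left(q - 4\right) = \left(W - \frac{1}{3}\right) \left(-4 + q\right) = \left(- \frac{1}{3} + W\right) \left(-4 + q\right) = \left(-4 + q\right) \left(- \frac{1}{3} + W\right)$)
$\left(j{\left(-4,-4 \right)} + 3\right)^{2} = \left(\left(\frac{4}{3} - -16 - - \frac{4}{3} - -16\right) + 3\right)^{2} = \left(\left(\frac{4}{3} + 16 + \frac{4}{3} + 16\right) + 3\right)^{2} = \left(\frac{104}{3} + 3\right)^{2} = \left(\frac{113}{3}\right)^{2} = \frac{12769}{9}$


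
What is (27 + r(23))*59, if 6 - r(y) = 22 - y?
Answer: 2006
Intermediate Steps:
r(y) = -16 + y (r(y) = 6 - (22 - y) = 6 + (-22 + y) = -16 + y)
(27 + r(23))*59 = (27 + (-16 + 23))*59 = (27 + 7)*59 = 34*59 = 2006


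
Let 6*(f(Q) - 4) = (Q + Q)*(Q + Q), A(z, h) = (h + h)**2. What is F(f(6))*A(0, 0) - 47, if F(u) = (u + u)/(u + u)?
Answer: -47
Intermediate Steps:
A(z, h) = 4*h**2 (A(z, h) = (2*h)**2 = 4*h**2)
f(Q) = 4 + 2*Q**2/3 (f(Q) = 4 + ((Q + Q)*(Q + Q))/6 = 4 + ((2*Q)*(2*Q))/6 = 4 + (4*Q**2)/6 = 4 + 2*Q**2/3)
F(u) = 1 (F(u) = (2*u)/((2*u)) = (2*u)*(1/(2*u)) = 1)
F(f(6))*A(0, 0) - 47 = 1*(4*0**2) - 47 = 1*(4*0) - 47 = 1*0 - 47 = 0 - 47 = -47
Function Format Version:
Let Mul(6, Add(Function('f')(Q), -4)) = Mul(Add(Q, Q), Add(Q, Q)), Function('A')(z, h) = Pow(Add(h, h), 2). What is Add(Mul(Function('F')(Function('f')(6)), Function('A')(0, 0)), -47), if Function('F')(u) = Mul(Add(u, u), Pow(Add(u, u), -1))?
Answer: -47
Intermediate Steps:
Function('A')(z, h) = Mul(4, Pow(h, 2)) (Function('A')(z, h) = Pow(Mul(2, h), 2) = Mul(4, Pow(h, 2)))
Function('f')(Q) = Add(4, Mul(Rational(2, 3), Pow(Q, 2))) (Function('f')(Q) = Add(4, Mul(Rational(1, 6), Mul(Add(Q, Q), Add(Q, Q)))) = Add(4, Mul(Rational(1, 6), Mul(Mul(2, Q), Mul(2, Q)))) = Add(4, Mul(Rational(1, 6), Mul(4, Pow(Q, 2)))) = Add(4, Mul(Rational(2, 3), Pow(Q, 2))))
Function('F')(u) = 1 (Function('F')(u) = Mul(Mul(2, u), Pow(Mul(2, u), -1)) = Mul(Mul(2, u), Mul(Rational(1, 2), Pow(u, -1))) = 1)
Add(Mul(Function('F')(Function('f')(6)), Function('A')(0, 0)), -47) = Add(Mul(1, Mul(4, Pow(0, 2))), -47) = Add(Mul(1, Mul(4, 0)), -47) = Add(Mul(1, 0), -47) = Add(0, -47) = -47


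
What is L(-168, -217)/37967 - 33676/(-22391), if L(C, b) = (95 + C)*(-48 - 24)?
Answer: 1396263788/850119097 ≈ 1.6424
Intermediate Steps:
L(C, b) = -6840 - 72*C (L(C, b) = (95 + C)*(-72) = -6840 - 72*C)
L(-168, -217)/37967 - 33676/(-22391) = (-6840 - 72*(-168))/37967 - 33676/(-22391) = (-6840 + 12096)*(1/37967) - 33676*(-1/22391) = 5256*(1/37967) + 33676/22391 = 5256/37967 + 33676/22391 = 1396263788/850119097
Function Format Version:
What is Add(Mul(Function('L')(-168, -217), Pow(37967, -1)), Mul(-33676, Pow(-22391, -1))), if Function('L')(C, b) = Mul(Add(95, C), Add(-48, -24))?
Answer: Rational(1396263788, 850119097) ≈ 1.6424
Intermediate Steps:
Function('L')(C, b) = Add(-6840, Mul(-72, C)) (Function('L')(C, b) = Mul(Add(95, C), -72) = Add(-6840, Mul(-72, C)))
Add(Mul(Function('L')(-168, -217), Pow(37967, -1)), Mul(-33676, Pow(-22391, -1))) = Add(Mul(Add(-6840, Mul(-72, -168)), Pow(37967, -1)), Mul(-33676, Pow(-22391, -1))) = Add(Mul(Add(-6840, 12096), Rational(1, 37967)), Mul(-33676, Rational(-1, 22391))) = Add(Mul(5256, Rational(1, 37967)), Rational(33676, 22391)) = Add(Rational(5256, 37967), Rational(33676, 22391)) = Rational(1396263788, 850119097)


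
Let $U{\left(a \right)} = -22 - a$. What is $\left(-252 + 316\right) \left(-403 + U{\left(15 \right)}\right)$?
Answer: $-28160$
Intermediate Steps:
$\left(-252 + 316\right) \left(-403 + U{\left(15 \right)}\right) = \left(-252 + 316\right) \left(-403 - 37\right) = 64 \left(-403 - 37\right) = 64 \left(-440\right) = -28160$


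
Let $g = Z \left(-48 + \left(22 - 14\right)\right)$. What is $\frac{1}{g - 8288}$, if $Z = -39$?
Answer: $- \frac{1}{6728} \approx -0.00014863$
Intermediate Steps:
$g = 1560$ ($g = - 39 \left(-48 + \left(22 - 14\right)\right) = - 39 \left(-48 + 8\right) = \left(-39\right) \left(-40\right) = 1560$)
$\frac{1}{g - 8288} = \frac{1}{1560 - 8288} = \frac{1}{-6728} = - \frac{1}{6728}$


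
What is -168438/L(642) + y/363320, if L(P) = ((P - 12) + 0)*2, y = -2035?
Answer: -1019990971/7629720 ≈ -133.69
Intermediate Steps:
L(P) = -24 + 2*P (L(P) = ((-12 + P) + 0)*2 = (-12 + P)*2 = -24 + 2*P)
-168438/L(642) + y/363320 = -168438/(-24 + 2*642) - 2035/363320 = -168438/(-24 + 1284) - 2035*1/363320 = -168438/1260 - 407/72664 = -168438*1/1260 - 407/72664 = -28073/210 - 407/72664 = -1019990971/7629720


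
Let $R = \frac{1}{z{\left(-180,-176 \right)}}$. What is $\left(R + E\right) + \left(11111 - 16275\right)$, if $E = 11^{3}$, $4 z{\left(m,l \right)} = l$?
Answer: $- \frac{168653}{44} \approx -3833.0$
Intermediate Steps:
$z{\left(m,l \right)} = \frac{l}{4}$
$E = 1331$
$R = - \frac{1}{44}$ ($R = \frac{1}{\frac{1}{4} \left(-176\right)} = \frac{1}{-44} = - \frac{1}{44} \approx -0.022727$)
$\left(R + E\right) + \left(11111 - 16275\right) = \left(- \frac{1}{44} + 1331\right) + \left(11111 - 16275\right) = \frac{58563}{44} - 5164 = - \frac{168653}{44}$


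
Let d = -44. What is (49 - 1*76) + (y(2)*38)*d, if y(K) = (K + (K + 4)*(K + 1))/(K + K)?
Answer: -8387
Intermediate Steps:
y(K) = (K + (1 + K)*(4 + K))/(2*K) (y(K) = (K + (4 + K)*(1 + K))/((2*K)) = (K + (1 + K)*(4 + K))*(1/(2*K)) = (K + (1 + K)*(4 + K))/(2*K))
(49 - 1*76) + (y(2)*38)*d = (49 - 1*76) + ((3 + (½)*2 + 2/2)*38)*(-44) = (49 - 76) + ((3 + 1 + 2*(½))*38)*(-44) = -27 + ((3 + 1 + 1)*38)*(-44) = -27 + (5*38)*(-44) = -27 + 190*(-44) = -27 - 8360 = -8387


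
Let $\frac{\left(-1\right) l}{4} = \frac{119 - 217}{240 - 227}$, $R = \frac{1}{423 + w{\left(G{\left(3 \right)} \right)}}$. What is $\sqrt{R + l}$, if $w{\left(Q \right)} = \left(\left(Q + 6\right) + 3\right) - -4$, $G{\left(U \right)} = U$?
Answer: $\frac{\sqrt{982180407}}{5707} \approx 5.4915$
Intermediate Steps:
$w{\left(Q \right)} = 13 + Q$ ($w{\left(Q \right)} = \left(\left(6 + Q\right) + 3\right) + 4 = \left(9 + Q\right) + 4 = 13 + Q$)
$R = \frac{1}{439}$ ($R = \frac{1}{423 + \left(13 + 3\right)} = \frac{1}{423 + 16} = \frac{1}{439} \approx 0.0022779$)
$l = \frac{392}{13}$ ($l = - 4 \frac{119 - 217}{240 - 227} = - 4 \left(- \frac{98}{13}\right) = - 4 \left(\left(-98\right) \frac{1}{13}\right) = \left(-4\right) \left(- \frac{98}{13}\right) = \frac{392}{13} \approx 30.154$)
$\sqrt{R + l} = \sqrt{\frac{1}{439} + \frac{392}{13}} = \sqrt{\frac{172101}{5707}} = \frac{\sqrt{982180407}}{5707}$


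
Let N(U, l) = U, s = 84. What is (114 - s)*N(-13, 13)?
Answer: -390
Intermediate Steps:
(114 - s)*N(-13, 13) = (114 - 1*84)*(-13) = (114 - 84)*(-13) = 30*(-13) = -390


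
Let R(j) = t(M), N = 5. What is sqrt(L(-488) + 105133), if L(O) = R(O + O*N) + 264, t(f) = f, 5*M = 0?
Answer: sqrt(105397) ≈ 324.65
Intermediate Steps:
M = 0 (M = (1/5)*0 = 0)
R(j) = 0
L(O) = 264 (L(O) = 0 + 264 = 264)
sqrt(L(-488) + 105133) = sqrt(264 + 105133) = sqrt(105397)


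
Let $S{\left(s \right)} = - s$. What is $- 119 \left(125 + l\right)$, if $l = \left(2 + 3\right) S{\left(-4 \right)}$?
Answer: $-17255$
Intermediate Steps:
$l = 20$ ($l = \left(2 + 3\right) \left(\left(-1\right) \left(-4\right)\right) = 5 \cdot 4 = 20$)
$- 119 \left(125 + l\right) = - 119 \left(125 + 20\right) = \left(-119\right) 145 = -17255$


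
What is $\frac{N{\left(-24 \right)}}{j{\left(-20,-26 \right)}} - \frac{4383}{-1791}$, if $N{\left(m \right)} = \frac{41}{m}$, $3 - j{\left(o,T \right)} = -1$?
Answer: $\frac{38593}{19104} \approx 2.0202$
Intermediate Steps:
$j{\left(o,T \right)} = 4$ ($j{\left(o,T \right)} = 3 - -1 = 3 + 1 = 4$)
$\frac{N{\left(-24 \right)}}{j{\left(-20,-26 \right)}} - \frac{4383}{-1791} = \frac{41 \frac{1}{-24}}{4} - \frac{4383}{-1791} = 41 \left(- \frac{1}{24}\right) \frac{1}{4} - - \frac{487}{199} = \left(- \frac{41}{24}\right) \frac{1}{4} + \frac{487}{199} = - \frac{41}{96} + \frac{487}{199} = \frac{38593}{19104}$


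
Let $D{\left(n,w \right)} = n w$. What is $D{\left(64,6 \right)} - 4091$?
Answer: $-3707$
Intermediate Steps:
$D{\left(64,6 \right)} - 4091 = 64 \cdot 6 - 4091 = 384 - 4091 = -3707$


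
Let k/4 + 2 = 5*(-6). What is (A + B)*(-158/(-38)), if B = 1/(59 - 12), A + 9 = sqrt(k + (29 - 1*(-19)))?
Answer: -33338/893 + 316*I*sqrt(5)/19 ≈ -37.333 + 37.189*I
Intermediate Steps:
k = -128 (k = -8 + 4*(5*(-6)) = -8 + 4*(-30) = -8 - 120 = -128)
A = -9 + 4*I*sqrt(5) (A = -9 + sqrt(-128 + (29 - 1*(-19))) = -9 + sqrt(-128 + (29 + 19)) = -9 + sqrt(-128 + 48) = -9 + sqrt(-80) = -9 + 4*I*sqrt(5) ≈ -9.0 + 8.9443*I)
B = 1/47 ≈ 0.021277
(A + B)*(-158/(-38)) = ((-9 + 4*I*sqrt(5)) + 1/47)*(-158/(-38)) = (-422/47 + 4*I*sqrt(5))*(-158*(-1/38)) = (-422/47 + 4*I*sqrt(5))*(79/19) = -33338/893 + 316*I*sqrt(5)/19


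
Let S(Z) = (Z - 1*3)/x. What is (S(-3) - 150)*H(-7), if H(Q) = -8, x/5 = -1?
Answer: 5952/5 ≈ 1190.4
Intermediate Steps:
x = -5 (x = 5*(-1) = -5)
S(Z) = ⅗ - Z/5 (S(Z) = (Z - 1*3)/(-5) = (Z - 3)*(-⅕) = (-3 + Z)*(-⅕) = ⅗ - Z/5)
(S(-3) - 150)*H(-7) = ((⅗ - ⅕*(-3)) - 150)*(-8) = ((⅗ + ⅗) - 150)*(-8) = (6/5 - 150)*(-8) = -744/5*(-8) = 5952/5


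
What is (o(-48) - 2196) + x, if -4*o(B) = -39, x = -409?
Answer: -10381/4 ≈ -2595.3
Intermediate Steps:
o(B) = 39/4 (o(B) = -¼*(-39) = 39/4)
(o(-48) - 2196) + x = (39/4 - 2196) - 409 = -8745/4 - 409 = -10381/4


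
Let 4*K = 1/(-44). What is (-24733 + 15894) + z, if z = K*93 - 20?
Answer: -1559277/176 ≈ -8859.5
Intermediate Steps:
K = -1/176 (K = (¼)/(-44) = (¼)*(-1/44) = -1/176 ≈ -0.0056818)
z = -3613/176 (z = -1/176*93 - 20 = -93/176 - 20 = -3613/176 ≈ -20.528)
(-24733 + 15894) + z = (-24733 + 15894) - 3613/176 = -8839 - 3613/176 = -1559277/176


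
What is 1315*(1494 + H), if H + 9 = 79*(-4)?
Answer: 1537235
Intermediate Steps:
H = -325 (H = -9 + 79*(-4) = -9 - 316 = -325)
1315*(1494 + H) = 1315*(1494 - 325) = 1315*1169 = 1537235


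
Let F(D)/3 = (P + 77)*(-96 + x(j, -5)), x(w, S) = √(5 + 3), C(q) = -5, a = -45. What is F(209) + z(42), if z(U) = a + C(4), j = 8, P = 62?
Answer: -40082 + 834*√2 ≈ -38903.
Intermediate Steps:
x(w, S) = 2*√2 (x(w, S) = √8 = 2*√2)
z(U) = -50 (z(U) = -45 - 5 = -50)
F(D) = -40032 + 834*√2 (F(D) = 3*((62 + 77)*(-96 + 2*√2)) = 3*(139*(-96 + 2*√2)) = 3*(-13344 + 278*√2) = -40032 + 834*√2)
F(209) + z(42) = (-40032 + 834*√2) - 50 = -40082 + 834*√2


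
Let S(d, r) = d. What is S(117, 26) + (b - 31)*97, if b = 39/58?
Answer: -163837/58 ≈ -2824.8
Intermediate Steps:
b = 39/58 (b = 39*(1/58) = 39/58 ≈ 0.67241)
S(117, 26) + (b - 31)*97 = 117 + (39/58 - 31)*97 = 117 - 1759/58*97 = 117 - 170623/58 = -163837/58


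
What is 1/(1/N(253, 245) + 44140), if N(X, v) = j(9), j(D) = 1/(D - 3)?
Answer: 1/44146 ≈ 2.2652e-5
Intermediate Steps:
j(D) = 1/(-3 + D)
N(X, v) = ⅙ (N(X, v) = 1/(-3 + 9) = 1/6 = ⅙)
1/(1/N(253, 245) + 44140) = 1/(1/(⅙) + 44140) = 1/(6 + 44140) = 1/44146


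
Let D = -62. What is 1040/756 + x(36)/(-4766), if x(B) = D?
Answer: 625439/450387 ≈ 1.3887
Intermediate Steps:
x(B) = -62
1040/756 + x(36)/(-4766) = 1040/756 - 62/(-4766) = 1040*(1/756) - 62*(-1/4766) = 260/189 + 31/2383 = 625439/450387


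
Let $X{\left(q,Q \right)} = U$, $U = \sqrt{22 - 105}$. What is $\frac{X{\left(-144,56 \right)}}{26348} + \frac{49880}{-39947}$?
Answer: $- \frac{1160}{929} + \frac{i \sqrt{83}}{26348} \approx -1.2487 + 0.00034577 i$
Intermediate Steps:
$U = i \sqrt{83}$ ($U = \sqrt{-83} = i \sqrt{83} \approx 9.1104 i$)
$X{\left(q,Q \right)} = i \sqrt{83}$
$\frac{X{\left(-144,56 \right)}}{26348} + \frac{49880}{-39947} = \frac{i \sqrt{83}}{26348} + \frac{49880}{-39947} = i \sqrt{83} \cdot \frac{1}{26348} + 49880 \left(- \frac{1}{39947}\right) = \frac{i \sqrt{83}}{26348} - \frac{1160}{929} = - \frac{1160}{929} + \frac{i \sqrt{83}}{26348}$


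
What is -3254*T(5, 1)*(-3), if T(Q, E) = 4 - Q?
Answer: -9762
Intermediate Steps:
-3254*T(5, 1)*(-3) = -3254*(4 - 1*5)*(-3) = -3254*(4 - 5)*(-3) = -(-3254)*(-3) = -3254*3 = -9762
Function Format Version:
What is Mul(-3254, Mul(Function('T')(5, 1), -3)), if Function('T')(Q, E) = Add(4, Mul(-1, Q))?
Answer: -9762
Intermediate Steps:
Mul(-3254, Mul(Function('T')(5, 1), -3)) = Mul(-3254, Mul(Add(4, Mul(-1, 5)), -3)) = Mul(-3254, Mul(Add(4, -5), -3)) = Mul(-3254, Mul(-1, -3)) = Mul(-3254, 3) = -9762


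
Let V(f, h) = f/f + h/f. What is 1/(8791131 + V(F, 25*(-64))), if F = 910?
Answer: 91/799992852 ≈ 1.1375e-7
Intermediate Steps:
V(f, h) = 1 + h/f
1/(8791131 + V(F, 25*(-64))) = 1/(8791131 + (910 + 25*(-64))/910) = 1/(8791131 + (910 - 1600)/910) = 1/(8791131 + (1/910)*(-690)) = 1/(8791131 - 69/91) = 1/(799992852/91) = 91/799992852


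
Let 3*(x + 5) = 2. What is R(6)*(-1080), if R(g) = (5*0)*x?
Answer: 0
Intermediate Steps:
x = -13/3 (x = -5 + (1/3)*2 = -5 + 2/3 = -13/3 ≈ -4.3333)
R(g) = 0 (R(g) = (5*0)*(-13/3) = 0*(-13/3) = 0)
R(6)*(-1080) = 0*(-1080) = 0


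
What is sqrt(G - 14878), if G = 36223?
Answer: sqrt(21345) ≈ 146.10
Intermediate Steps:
sqrt(G - 14878) = sqrt(36223 - 14878) = sqrt(21345)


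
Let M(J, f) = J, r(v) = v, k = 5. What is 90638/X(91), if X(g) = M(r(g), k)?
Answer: 90638/91 ≈ 996.02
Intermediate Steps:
X(g) = g
90638/X(91) = 90638/91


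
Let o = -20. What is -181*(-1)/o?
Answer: -181/20 ≈ -9.0500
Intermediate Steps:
-181*(-1)/o = -181*(-1)/(-20) = -(-181)*(-1)/20 = -1*181/20 = -181/20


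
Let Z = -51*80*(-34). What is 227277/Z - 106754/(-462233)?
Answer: 39954614807/21373653920 ≈ 1.8693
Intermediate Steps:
Z = 138720 (Z = -4080*(-34) = 138720)
227277/Z - 106754/(-462233) = 227277/138720 - 106754/(-462233) = 227277*(1/138720) - 106754*(-1/462233) = 75759/46240 + 106754/462233 = 39954614807/21373653920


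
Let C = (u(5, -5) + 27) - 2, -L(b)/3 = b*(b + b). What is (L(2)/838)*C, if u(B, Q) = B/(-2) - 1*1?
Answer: -258/419 ≈ -0.61575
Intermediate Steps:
u(B, Q) = -1 - B/2 (u(B, Q) = B*(-1/2) - 1 = -B/2 - 1 = -1 - B/2)
L(b) = -6*b**2 (L(b) = -3*b*(b + b) = -3*b*2*b = -6*b**2)
C = 43/2 (C = ((-1 - 1/2*5) + 27) - 2 = ((-1 - 5/2) + 27) - 2 = (-7/2 + 27) - 2 = 47/2 - 2 = 43/2 ≈ 21.500)
(L(2)/838)*C = (-6*2**2/838)*(43/2) = (-6*4*(1/838))*(43/2) = -24*1/838*(43/2) = -12/419*43/2 = -258/419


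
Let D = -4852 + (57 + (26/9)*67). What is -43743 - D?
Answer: -352274/9 ≈ -39142.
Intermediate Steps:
D = -41413/9 (D = -4852 + (57 + (26*(1/9))*67) = -4852 + (57 + (26/9)*67) = -4852 + (57 + 1742/9) = -4852 + 2255/9 = -41413/9 ≈ -4601.4)
-43743 - D = -43743 - 1*(-41413/9) = -43743 + 41413/9 = -352274/9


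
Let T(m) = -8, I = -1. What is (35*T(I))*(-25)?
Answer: 7000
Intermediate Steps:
(35*T(I))*(-25) = (35*(-8))*(-25) = -280*(-25) = 7000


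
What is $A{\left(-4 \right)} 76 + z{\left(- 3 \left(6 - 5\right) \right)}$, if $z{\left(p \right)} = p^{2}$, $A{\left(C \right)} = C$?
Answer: $-295$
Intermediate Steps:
$A{\left(-4 \right)} 76 + z{\left(- 3 \left(6 - 5\right) \right)} = \left(-4\right) 76 + \left(- 3 \left(6 - 5\right)\right)^{2} = -304 + \left(\left(-3\right) 1\right)^{2} = -304 + \left(-3\right)^{2} = -304 + 9 = -295$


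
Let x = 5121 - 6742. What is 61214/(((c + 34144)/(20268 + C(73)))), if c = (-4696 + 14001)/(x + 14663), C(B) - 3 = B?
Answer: 16241693187872/445315353 ≈ 36472.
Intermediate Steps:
C(B) = 3 + B
x = -1621
c = 9305/13042 (c = (-4696 + 14001)/(-1621 + 14663) = 9305/13042 ≈ 0.71346)
61214/(((c + 34144)/(20268 + C(73)))) = 61214/(((9305/13042 + 34144)/(20268 + (3 + 73)))) = 61214/((445315353/(13042*(20268 + 76)))) = 61214/(((445315353/13042)/20344)) = 61214/(((445315353/13042)*(1/20344))) = 61214/(445315353/265326448) = 61214*(265326448/445315353) = 16241693187872/445315353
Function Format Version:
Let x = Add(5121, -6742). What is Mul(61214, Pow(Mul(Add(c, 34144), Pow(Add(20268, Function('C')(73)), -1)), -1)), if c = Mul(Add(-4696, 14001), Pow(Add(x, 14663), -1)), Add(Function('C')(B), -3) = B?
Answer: Rational(16241693187872, 445315353) ≈ 36472.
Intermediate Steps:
Function('C')(B) = Add(3, B)
x = -1621
c = Rational(9305, 13042) (c = Mul(Add(-4696, 14001), Pow(Add(-1621, 14663), -1)) = Mul(9305, Pow(13042, -1)) = Mul(9305, Rational(1, 13042)) = Rational(9305, 13042) ≈ 0.71346)
Mul(61214, Pow(Mul(Add(c, 34144), Pow(Add(20268, Function('C')(73)), -1)), -1)) = Mul(61214, Pow(Mul(Add(Rational(9305, 13042), 34144), Pow(Add(20268, Add(3, 73)), -1)), -1)) = Mul(61214, Pow(Mul(Rational(445315353, 13042), Pow(Add(20268, 76), -1)), -1)) = Mul(61214, Pow(Mul(Rational(445315353, 13042), Pow(20344, -1)), -1)) = Mul(61214, Pow(Mul(Rational(445315353, 13042), Rational(1, 20344)), -1)) = Mul(61214, Pow(Rational(445315353, 265326448), -1)) = Mul(61214, Rational(265326448, 445315353)) = Rational(16241693187872, 445315353)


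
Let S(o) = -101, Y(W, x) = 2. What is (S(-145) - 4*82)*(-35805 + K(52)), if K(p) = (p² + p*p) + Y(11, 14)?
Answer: 13039455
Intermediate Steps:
K(p) = 2 + 2*p² (K(p) = (p² + p*p) + 2 = (p² + p²) + 2 = 2*p² + 2 = 2 + 2*p²)
(S(-145) - 4*82)*(-35805 + K(52)) = (-101 - 4*82)*(-35805 + (2 + 2*52²)) = (-101 - 328)*(-35805 + (2 + 2*2704)) = -429*(-35805 + (2 + 5408)) = -429*(-35805 + 5410) = -429*(-30395) = 13039455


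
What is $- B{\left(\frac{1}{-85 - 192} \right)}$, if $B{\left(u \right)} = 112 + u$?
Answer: $- \frac{31023}{277} \approx -112.0$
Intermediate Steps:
$- B{\left(\frac{1}{-85 - 192} \right)} = - (112 + \frac{1}{-85 - 192}) = - (112 + \frac{1}{-277}) = - (112 - \frac{1}{277}) = \left(-1\right) \frac{31023}{277} = - \frac{31023}{277}$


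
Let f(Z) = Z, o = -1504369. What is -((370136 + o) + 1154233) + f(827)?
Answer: -19173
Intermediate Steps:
-((370136 + o) + 1154233) + f(827) = -((370136 - 1504369) + 1154233) + 827 = -(-1134233 + 1154233) + 827 = -1*20000 + 827 = -20000 + 827 = -19173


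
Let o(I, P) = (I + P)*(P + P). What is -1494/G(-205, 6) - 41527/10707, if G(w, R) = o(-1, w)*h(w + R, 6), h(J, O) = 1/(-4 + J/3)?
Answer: -1191150137/452156610 ≈ -2.6344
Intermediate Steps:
o(I, P) = 2*P*(I + P) (o(I, P) = (I + P)*(2*P) = 2*P*(I + P))
h(J, O) = 1/(-4 + J/3) (h(J, O) = 1/(-4 + J*(⅓)) = 1/(-4 + J/3))
G(w, R) = 6*w*(-1 + w)/(-12 + R + w) (G(w, R) = (2*w*(-1 + w))*(3/(-12 + (w + R))) = (2*w*(-1 + w))*(3/(-12 + (R + w))) = (2*w*(-1 + w))*(3/(-12 + R + w)) = 6*w*(-1 + w)/(-12 + R + w))
-1494/G(-205, 6) - 41527/10707 = -1494*(-(-12 + 6 - 205)/(1230*(-1 - 205))) - 41527/10707 = -1494/(6*(-205)*(-206)/(-211)) - 41527*1/10707 = -1494/(6*(-205)*(-1/211)*(-206)) - 41527/10707 = -1494/(-253380/211) - 41527/10707 = -1494*(-211/253380) - 41527/10707 = 52539/42230 - 41527/10707 = -1191150137/452156610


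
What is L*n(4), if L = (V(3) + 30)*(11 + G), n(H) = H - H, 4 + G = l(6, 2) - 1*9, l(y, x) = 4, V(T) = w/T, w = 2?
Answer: 0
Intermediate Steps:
V(T) = 2/T
G = -9 (G = -4 + (4 - 1*9) = -4 + (4 - 9) = -4 - 5 = -9)
n(H) = 0
L = 184/3 (L = (2/3 + 30)*(11 - 9) = (2*(⅓) + 30)*2 = (⅔ + 30)*2 = (92/3)*2 = 184/3 ≈ 61.333)
L*n(4) = (184/3)*0 = 0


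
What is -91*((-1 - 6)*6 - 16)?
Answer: 5278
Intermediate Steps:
-91*((-1 - 6)*6 - 16) = -91*(-7*6 - 16) = -91*(-42 - 16) = -91*(-58) = 5278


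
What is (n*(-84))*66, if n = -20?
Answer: 110880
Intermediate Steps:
(n*(-84))*66 = -20*(-84)*66 = 1680*66 = 110880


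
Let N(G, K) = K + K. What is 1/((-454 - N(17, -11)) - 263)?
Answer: -1/695 ≈ -0.0014388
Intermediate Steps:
N(G, K) = 2*K
1/((-454 - N(17, -11)) - 263) = 1/((-454 - 2*(-11)) - 263) = 1/((-454 - 1*(-22)) - 263) = 1/((-454 + 22) - 263) = 1/(-432 - 263) = 1/(-695) = -1/695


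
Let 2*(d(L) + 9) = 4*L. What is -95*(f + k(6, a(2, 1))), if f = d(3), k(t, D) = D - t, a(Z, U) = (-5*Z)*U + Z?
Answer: 1615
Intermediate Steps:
a(Z, U) = Z - 5*U*Z (a(Z, U) = -5*U*Z + Z = Z - 5*U*Z)
d(L) = -9 + 2*L (d(L) = -9 + (4*L)/2 = -9 + 2*L)
f = -3 (f = -9 + 2*3 = -9 + 6 = -3)
-95*(f + k(6, a(2, 1))) = -95*(-3 + (2*(1 - 5*1) - 1*6)) = -95*(-3 + (2*(1 - 5) - 6)) = -95*(-3 + (2*(-4) - 6)) = -95*(-3 + (-8 - 6)) = -95*(-3 - 14) = -95*(-17) = 1615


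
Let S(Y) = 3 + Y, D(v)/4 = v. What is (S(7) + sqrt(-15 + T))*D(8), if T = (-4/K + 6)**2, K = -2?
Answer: 544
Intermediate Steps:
D(v) = 4*v
T = 64 (T = (-4/(-2) + 6)**2 = (-4*(-1/2) + 6)**2 = (2 + 6)**2 = 8**2 = 64)
(S(7) + sqrt(-15 + T))*D(8) = ((3 + 7) + sqrt(-15 + 64))*(4*8) = (10 + sqrt(49))*32 = (10 + 7)*32 = 17*32 = 544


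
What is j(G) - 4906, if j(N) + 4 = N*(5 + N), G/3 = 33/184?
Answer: -166132079/33856 ≈ -4907.0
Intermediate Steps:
G = 99/184 (G = 3*(33/184) = 99/184 ≈ 0.53804)
j(N) = -4 + N*(5 + N)
j(G) - 4906 = (-4 + (99/184)² + 5*(99/184)) - 4906 = (-4 + 9801/33856 + 495/184) - 4906 = -34543/33856 - 4906 = -166132079/33856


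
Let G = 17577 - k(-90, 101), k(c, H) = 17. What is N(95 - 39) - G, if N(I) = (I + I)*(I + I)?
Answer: -5016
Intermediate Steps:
N(I) = 4*I² (N(I) = (2*I)*(2*I) = 4*I²)
G = 17560 (G = 17577 - 1*17 = 17577 - 17 = 17560)
N(95 - 39) - G = 4*(95 - 39)² - 1*17560 = 4*56² - 17560 = 4*3136 - 17560 = 12544 - 17560 = -5016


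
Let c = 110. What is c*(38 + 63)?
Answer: 11110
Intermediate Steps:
c*(38 + 63) = 110*(38 + 63) = 110*101 = 11110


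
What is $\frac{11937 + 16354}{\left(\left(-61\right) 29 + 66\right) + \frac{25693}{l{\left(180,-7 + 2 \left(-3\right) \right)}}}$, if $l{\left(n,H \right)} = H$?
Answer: $- \frac{367783}{47832} \approx -7.6891$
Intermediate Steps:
$\frac{11937 + 16354}{\left(\left(-61\right) 29 + 66\right) + \frac{25693}{l{\left(180,-7 + 2 \left(-3\right) \right)}}} = \frac{11937 + 16354}{\left(\left(-61\right) 29 + 66\right) + \frac{25693}{-7 + 2 \left(-3\right)}} = \frac{28291}{\left(-1769 + 66\right) + \frac{25693}{-7 - 6}} = \frac{28291}{-1703 + \frac{25693}{-13}} = \frac{28291}{-1703 + 25693 \left(- \frac{1}{13}\right)} = \frac{28291}{-1703 - \frac{25693}{13}} = \frac{28291}{- \frac{47832}{13}} = 28291 \left(- \frac{13}{47832}\right) = - \frac{367783}{47832}$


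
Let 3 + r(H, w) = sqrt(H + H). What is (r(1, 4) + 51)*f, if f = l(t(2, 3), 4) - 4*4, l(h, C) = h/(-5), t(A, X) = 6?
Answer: -4128/5 - 86*sqrt(2)/5 ≈ -849.92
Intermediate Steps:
l(h, C) = -h/5 (l(h, C) = h*(-1/5) = -h/5)
r(H, w) = -3 + sqrt(2)*sqrt(H) (r(H, w) = -3 + sqrt(H + H) = -3 + sqrt(2*H) = -3 + sqrt(2)*sqrt(H))
f = -86/5 (f = -1/5*6 - 4*4 = -6/5 - 16 = -86/5 ≈ -17.200)
(r(1, 4) + 51)*f = ((-3 + sqrt(2)*sqrt(1)) + 51)*(-86/5) = ((-3 + sqrt(2)*1) + 51)*(-86/5) = ((-3 + sqrt(2)) + 51)*(-86/5) = (48 + sqrt(2))*(-86/5) = -4128/5 - 86*sqrt(2)/5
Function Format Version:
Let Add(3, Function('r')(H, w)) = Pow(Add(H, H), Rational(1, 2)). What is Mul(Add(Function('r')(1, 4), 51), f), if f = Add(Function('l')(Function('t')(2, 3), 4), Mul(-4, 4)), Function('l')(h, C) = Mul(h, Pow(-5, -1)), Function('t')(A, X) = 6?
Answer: Add(Rational(-4128, 5), Mul(Rational(-86, 5), Pow(2, Rational(1, 2)))) ≈ -849.92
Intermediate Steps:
Function('l')(h, C) = Mul(Rational(-1, 5), h) (Function('l')(h, C) = Mul(h, Rational(-1, 5)) = Mul(Rational(-1, 5), h))
Function('r')(H, w) = Add(-3, Mul(Pow(2, Rational(1, 2)), Pow(H, Rational(1, 2)))) (Function('r')(H, w) = Add(-3, Pow(Add(H, H), Rational(1, 2))) = Add(-3, Pow(Mul(2, H), Rational(1, 2))) = Add(-3, Mul(Pow(2, Rational(1, 2)), Pow(H, Rational(1, 2)))))
f = Rational(-86, 5) (f = Add(Mul(Rational(-1, 5), 6), Mul(-4, 4)) = Add(Rational(-6, 5), -16) = Rational(-86, 5) ≈ -17.200)
Mul(Add(Function('r')(1, 4), 51), f) = Mul(Add(Add(-3, Mul(Pow(2, Rational(1, 2)), Pow(1, Rational(1, 2)))), 51), Rational(-86, 5)) = Mul(Add(Add(-3, Mul(Pow(2, Rational(1, 2)), 1)), 51), Rational(-86, 5)) = Mul(Add(Add(-3, Pow(2, Rational(1, 2))), 51), Rational(-86, 5)) = Mul(Add(48, Pow(2, Rational(1, 2))), Rational(-86, 5)) = Add(Rational(-4128, 5), Mul(Rational(-86, 5), Pow(2, Rational(1, 2))))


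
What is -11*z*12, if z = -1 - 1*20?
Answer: 2772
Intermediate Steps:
z = -21 (z = -1 - 20 = -21)
-11*z*12 = -11*(-21)*12 = 231*12 = 2772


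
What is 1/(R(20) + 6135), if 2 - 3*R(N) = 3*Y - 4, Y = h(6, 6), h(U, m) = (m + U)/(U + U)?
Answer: 1/6136 ≈ 0.00016297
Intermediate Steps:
h(U, m) = (U + m)/(2*U) (h(U, m) = (U + m)/((2*U)) = (U + m)*(1/(2*U)) = (U + m)/(2*U))
Y = 1 (Y = (1/2)*(6 + 6)/6 = (1/2)*(1/6)*12 = 1)
R(N) = 1 (R(N) = 2/3 - (3*1 - 4)/3 = 2/3 - (3 - 4)/3 = 2/3 - 1/3*(-1) = 2/3 + 1/3 = 1)
1/(R(20) + 6135) = 1/(1 + 6135) = 1/6136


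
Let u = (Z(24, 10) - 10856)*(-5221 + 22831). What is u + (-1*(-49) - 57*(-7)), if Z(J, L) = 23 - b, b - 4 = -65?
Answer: -189694472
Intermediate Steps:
b = -61 (b = 4 - 65 = -61)
Z(J, L) = 84 (Z(J, L) = 23 - 1*(-61) = 23 + 61 = 84)
u = -189694920 (u = (84 - 10856)*(-5221 + 22831) = -10772*17610 = -189694920)
u + (-1*(-49) - 57*(-7)) = -189694920 + (-1*(-49) - 57*(-7)) = -189694920 + (49 + 399) = -189694920 + 448 = -189694472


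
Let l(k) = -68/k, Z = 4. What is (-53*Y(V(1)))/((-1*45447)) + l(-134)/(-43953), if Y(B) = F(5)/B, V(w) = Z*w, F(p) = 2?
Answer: 16998523/29741031866 ≈ 0.00057155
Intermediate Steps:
V(w) = 4*w
Y(B) = 2/B
(-53*Y(V(1)))/((-1*45447)) + l(-134)/(-43953) = (-106/(4*1))/((-1*45447)) - 68/(-134)/(-43953) = -106/4/(-45447) - 68*(-1/134)*(-1/43953) = -106/4*(-1/45447) + (34/67)*(-1/43953) = -53*1/2*(-1/45447) - 34/2944851 = -53/2*(-1/45447) - 34/2944851 = 53/90894 - 34/2944851 = 16998523/29741031866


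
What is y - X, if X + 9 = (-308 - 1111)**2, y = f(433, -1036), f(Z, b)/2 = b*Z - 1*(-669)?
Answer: -2909390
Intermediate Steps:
f(Z, b) = 1338 + 2*Z*b (f(Z, b) = 2*(b*Z - 1*(-669)) = 2*(Z*b + 669) = 2*(669 + Z*b) = 1338 + 2*Z*b)
y = -895838 (y = 1338 + 2*433*(-1036) = 1338 - 897176 = -895838)
X = 2013552 (X = -9 + (-308 - 1111)**2 = -9 + (-1419)**2 = -9 + 2013561 = 2013552)
y - X = -895838 - 1*2013552 = -895838 - 2013552 = -2909390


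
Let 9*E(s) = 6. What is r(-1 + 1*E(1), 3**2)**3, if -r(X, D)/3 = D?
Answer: -19683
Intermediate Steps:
E(s) = 2/3 (E(s) = (1/9)*6 = 2/3)
r(X, D) = -3*D
r(-1 + 1*E(1), 3**2)**3 = (-3*3**2)**3 = (-3*9)**3 = (-27)**3 = -19683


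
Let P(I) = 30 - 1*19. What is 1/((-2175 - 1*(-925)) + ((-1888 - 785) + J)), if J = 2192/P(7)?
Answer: -11/40961 ≈ -0.00026855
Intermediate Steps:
P(I) = 11 (P(I) = 30 - 19 = 11)
J = 2192/11 ≈ 199.27
1/((-2175 - 1*(-925)) + ((-1888 - 785) + J)) = 1/((-2175 - 1*(-925)) + ((-1888 - 785) + 2192/11)) = 1/((-2175 + 925) + (-2673 + 2192/11)) = 1/(-1250 - 27211/11) = 1/(-40961/11) = -11/40961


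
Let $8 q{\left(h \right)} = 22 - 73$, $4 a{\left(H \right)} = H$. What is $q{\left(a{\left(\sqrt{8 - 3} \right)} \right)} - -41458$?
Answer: $\frac{331613}{8} \approx 41452.0$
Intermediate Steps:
$a{\left(H \right)} = \frac{H}{4}$
$q{\left(h \right)} = - \frac{51}{8}$ ($q{\left(h \right)} = \frac{22 - 73}{8} = \frac{1}{8} \left(-51\right) = - \frac{51}{8}$)
$q{\left(a{\left(\sqrt{8 - 3} \right)} \right)} - -41458 = - \frac{51}{8} - -41458 = - \frac{51}{8} + 41458 = \frac{331613}{8}$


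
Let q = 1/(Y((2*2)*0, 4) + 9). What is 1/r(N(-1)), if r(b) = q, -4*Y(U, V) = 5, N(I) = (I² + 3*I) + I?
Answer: 31/4 ≈ 7.7500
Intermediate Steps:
N(I) = I² + 4*I
Y(U, V) = -5/4 (Y(U, V) = -¼*5 = -5/4)
q = 4/31 (q = 1/(-5/4 + 9) = 1/(31/4) = 4/31 ≈ 0.12903)
r(b) = 4/31
1/r(N(-1)) = 1/(4/31) = 31/4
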